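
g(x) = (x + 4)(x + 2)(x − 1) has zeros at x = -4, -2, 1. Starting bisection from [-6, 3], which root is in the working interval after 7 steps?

1

g(-1.5) = -3.125 < 0, so the root lies in [-1.5, 3]
g(0.75) = -3.265625 < 0, so the root lies in [0.75, 3]
g(1.875) = 19.919922 > 0, so the root lies in [0.75, 1.875]
g(1.3125) = 5.4993 > 0, so the root lies in [0.75, 1.3125]
g(1.03125) = 0.4766 > 0, so the root lies in [0.75, 1.03125]
g(0.890625) = -1.5462 < 0, so the root lies in [0.890625, 1.03125]
g(0.9609375) = -0.5738 < 0, so the root lies in [0.9609375, 1.03125]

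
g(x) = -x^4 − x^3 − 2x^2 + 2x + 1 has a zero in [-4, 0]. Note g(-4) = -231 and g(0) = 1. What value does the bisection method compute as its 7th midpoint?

x = -2 gives g = -19, negative; keep [-2, 0]
x = -1 gives g = -3, negative; keep [-1, 0]
x = -0.5 gives g = -0.4375, negative; keep [-0.5, 0]
x = -0.25 gives g = 0.3867, positive; keep [-0.5, -0.25]
x = -0.375 gives g = 0.0017, positive; keep [-0.5, -0.375]
x = -0.4375 gives g = -0.2107, negative; keep [-0.4375, -0.375]
x = -0.40625 gives g = -0.1028, negative; keep [-0.40625, -0.375]

-0.40625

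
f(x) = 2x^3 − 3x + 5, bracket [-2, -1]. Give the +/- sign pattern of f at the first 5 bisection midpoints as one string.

+-+++

f(-1.5) = 2.75 > 0, so the root lies in [-2, -1.5]
f(-1.75) = -0.46875 < 0, so the root lies in [-1.75, -1.5]
f(-1.625) = 1.292969 > 0, so the root lies in [-1.75, -1.625]
f(-1.6875) = 0.4517 > 0, so the root lies in [-1.75, -1.6875]
f(-1.71875) = 0.0015 > 0, so the root lies in [-1.75, -1.71875]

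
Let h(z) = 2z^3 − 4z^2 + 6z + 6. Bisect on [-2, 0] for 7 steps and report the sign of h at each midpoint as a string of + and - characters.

-+-+---

z = -1 gives h = -6, negative; keep [-1, 0]
z = -0.5 gives h = 1.75, positive; keep [-1, -0.5]
z = -0.75 gives h = -1.59375, negative; keep [-0.75, -0.5]
z = -0.625 gives h = 0.1992, positive; keep [-0.75, -0.625]
z = -0.6875 gives h = -0.6655, negative; keep [-0.6875, -0.625]
z = -0.65625 gives h = -0.2254, negative; keep [-0.65625, -0.625]
z = -0.640625 gives h = -0.0112, negative; keep [-0.640625, -0.625]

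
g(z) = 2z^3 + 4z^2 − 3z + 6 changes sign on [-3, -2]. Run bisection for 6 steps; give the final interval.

g(-2.5) = 7.25 > 0, so the root lies in [-3, -2.5]
g(-2.75) = 2.90625 > 0, so the root lies in [-3, -2.75]
g(-2.875) = 0.160156 > 0, so the root lies in [-3, -2.875]
g(-2.9375) = -1.3667 < 0, so the root lies in [-2.9375, -2.875]
g(-2.90625) = -0.5901 < 0, so the root lies in [-2.90625, -2.875]
g(-2.890625) = -0.2117 < 0, so the root lies in [-2.890625, -2.875]

[-2.890625, -2.875]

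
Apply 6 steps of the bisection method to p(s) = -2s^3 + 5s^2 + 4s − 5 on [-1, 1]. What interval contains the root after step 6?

s = 0 gives p = -5, negative; keep [0, 1]
s = 0.5 gives p = -2, negative; keep [0.5, 1]
s = 0.75 gives p = -0.03125, negative; keep [0.75, 1]
s = 0.875 gives p = 0.9883, positive; keep [0.75, 0.875]
s = 0.8125 gives p = 0.478, positive; keep [0.75, 0.8125]
s = 0.78125 gives p = 0.2231, positive; keep [0.75, 0.78125]

[0.75, 0.78125]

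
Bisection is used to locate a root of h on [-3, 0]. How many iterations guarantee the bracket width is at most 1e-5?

19

Width after n steps is 3/2^n. Need 2^n ≥ 3/1e-5 = 300000.
2^18 = 262144 < 300000 ≤ 2^19 = 524288, so n = 19.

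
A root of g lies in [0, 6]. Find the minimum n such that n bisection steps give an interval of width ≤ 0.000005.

Width after n steps is 6/2^n. Need 2^n ≥ 6/0.000005 = 1200000.
2^20 = 1048576 < 1200000 ≤ 2^21 = 2097152, so n = 21.

21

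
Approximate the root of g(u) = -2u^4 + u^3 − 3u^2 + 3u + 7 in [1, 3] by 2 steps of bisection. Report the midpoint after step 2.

1.5

u = 2 gives g = -23, negative; keep [1, 2]
u = 1.5 gives g = -2, negative; keep [1, 1.5]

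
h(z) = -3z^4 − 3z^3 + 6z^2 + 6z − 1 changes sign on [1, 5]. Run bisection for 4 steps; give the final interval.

h(3) = -253 < 0, so the root lies in [1, 3]
h(2) = -37 < 0, so the root lies in [1, 2]
h(1.5) = -3.8125 < 0, so the root lies in [1, 1.5]
h(1.25) = 2.6914 > 0, so the root lies in [1.25, 1.5]

[1.25, 1.5]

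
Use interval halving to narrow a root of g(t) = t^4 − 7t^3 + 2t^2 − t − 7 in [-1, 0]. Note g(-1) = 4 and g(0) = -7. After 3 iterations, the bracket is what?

g(-0.5) = -5.0625 < 0, so the root lies in [-1, -0.5]
g(-0.75) = -1.855469 < 0, so the root lies in [-1, -0.75]
g(-0.875) = 0.681885 > 0, so the root lies in [-0.875, -0.75]

[-0.875, -0.75]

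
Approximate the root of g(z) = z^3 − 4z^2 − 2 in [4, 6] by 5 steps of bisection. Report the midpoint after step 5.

4.0625

midpoint 5: g = 23 > 0 → [4, 5]
midpoint 4.5: g = 8.125 > 0 → [4, 4.5]
midpoint 4.25: g = 2.515625 > 0 → [4, 4.25]
midpoint 4.125: g = 0.127 > 0 → [4, 4.125]
midpoint 4.0625: g = -0.9685 < 0 → [4.0625, 4.125]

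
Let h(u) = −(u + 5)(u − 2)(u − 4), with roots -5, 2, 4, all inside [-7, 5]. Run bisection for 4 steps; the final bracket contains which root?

h(-1) = -60 < 0, so the root lies in [-7, -1]
h(-4) = -48 < 0, so the root lies in [-7, -4]
h(-5.5) = 35.625 > 0, so the root lies in [-5.5, -4]
h(-4.75) = -14.7656 < 0, so the root lies in [-5.5, -4.75]

-5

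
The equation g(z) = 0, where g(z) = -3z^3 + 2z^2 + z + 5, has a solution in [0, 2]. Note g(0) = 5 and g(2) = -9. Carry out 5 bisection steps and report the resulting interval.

m = 1, g(m) = 5 (+); new bracket [1, 2]
m = 1.5, g(m) = 0.875 (+); new bracket [1.5, 2]
m = 1.75, g(m) = -3.203125 (−); new bracket [1.5, 1.75]
m = 1.625, g(m) = -0.9668 (−); new bracket [1.5, 1.625]
m = 1.5625, g(m) = 0.0012 (+); new bracket [1.5625, 1.625]

[1.5625, 1.625]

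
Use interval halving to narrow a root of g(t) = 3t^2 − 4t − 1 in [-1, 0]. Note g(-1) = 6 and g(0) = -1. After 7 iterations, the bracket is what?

[-0.21875, -0.2109375]

g(-0.5) = 1.75 > 0, so the root lies in [-0.5, 0]
g(-0.25) = 0.1875 > 0, so the root lies in [-0.25, 0]
g(-0.125) = -0.453125 < 0, so the root lies in [-0.25, -0.125]
g(-0.1875) = -0.1445 < 0, so the root lies in [-0.25, -0.1875]
g(-0.21875) = 0.0186 > 0, so the root lies in [-0.21875, -0.1875]
g(-0.203125) = -0.0637 < 0, so the root lies in [-0.21875, -0.203125]
g(-0.2109375) = -0.0228 < 0, so the root lies in [-0.21875, -0.2109375]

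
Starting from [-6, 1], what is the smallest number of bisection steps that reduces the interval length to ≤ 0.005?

11

Width after n steps is 7/2^n. Need 2^n ≥ 7/0.005 = 1400.
2^10 = 1024 < 1400 ≤ 2^11 = 2048, so n = 11.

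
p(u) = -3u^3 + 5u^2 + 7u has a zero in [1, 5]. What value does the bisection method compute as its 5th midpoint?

2.625

midpoint 3: p = -15 < 0 → [1, 3]
midpoint 2: p = 10 > 0 → [2, 3]
midpoint 2.5: p = 1.875 > 0 → [2.5, 3]
midpoint 2.75: p = -5.3281 < 0 → [2.5, 2.75]
midpoint 2.625: p = -1.4355 < 0 → [2.5, 2.625]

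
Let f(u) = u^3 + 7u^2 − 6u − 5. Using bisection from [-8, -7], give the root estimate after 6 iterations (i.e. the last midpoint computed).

-7.703125

u = -7.5 gives f = 11.875, positive; keep [-8, -7.5]
u = -7.75 gives f = -3.546875, negative; keep [-7.75, -7.5]
u = -7.625 gives f = 4.412109, positive; keep [-7.75, -7.625]
u = -7.6875 gives f = 0.4954, positive; keep [-7.75, -7.6875]
u = -7.71875 gives f = -1.51, negative; keep [-7.71875, -7.6875]
u = -7.703125 gives f = -0.5034, negative; keep [-7.703125, -7.6875]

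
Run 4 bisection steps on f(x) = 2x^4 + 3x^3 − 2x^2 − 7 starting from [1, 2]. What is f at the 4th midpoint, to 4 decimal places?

midpoint 1.5: f = 8.75 > 0 → [1, 1.5]
midpoint 1.25: f = 0.617188 > 0 → [1, 1.25]
midpoint 1.125: f = -2.056152 < 0 → [1.125, 1.25]
midpoint 1.1875: f = -0.8195 < 0 → [1.1875, 1.25]

-0.8195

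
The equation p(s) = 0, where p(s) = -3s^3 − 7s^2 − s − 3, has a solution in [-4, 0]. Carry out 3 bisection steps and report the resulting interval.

[-2.5, -2]

p(-2) = -5 < 0, so the root lies in [-4, -2]
p(-3) = 18 > 0, so the root lies in [-3, -2]
p(-2.5) = 2.625 > 0, so the root lies in [-2.5, -2]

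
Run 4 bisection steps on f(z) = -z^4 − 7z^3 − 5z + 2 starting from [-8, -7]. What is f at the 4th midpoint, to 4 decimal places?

15.2956

midpoint -7.5: f = -171.4375 < 0 → [-7.5, -7]
midpoint -7.25: f = -57.019531 < 0 → [-7.25, -7]
midpoint -7.125: f = -7.588135 < 0 → [-7.125, -7]
midpoint -7.0625: f = 15.2956 > 0 → [-7.125, -7.0625]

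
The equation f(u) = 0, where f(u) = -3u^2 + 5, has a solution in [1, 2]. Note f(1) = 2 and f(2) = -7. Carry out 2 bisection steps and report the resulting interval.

m = 1.5, f(m) = -1.75 (−); new bracket [1, 1.5]
m = 1.25, f(m) = 0.3125 (+); new bracket [1.25, 1.5]

[1.25, 1.5]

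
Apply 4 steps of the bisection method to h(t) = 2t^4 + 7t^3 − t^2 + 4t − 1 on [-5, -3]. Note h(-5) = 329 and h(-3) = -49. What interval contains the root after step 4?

h(-4) = 31 > 0, so the root lies in [-4, -3]
h(-3.5) = -27.25 < 0, so the root lies in [-4, -3.5]
h(-3.75) = -3.695312 < 0, so the root lies in [-4, -3.75]
h(-3.875) = 12.1235 > 0, so the root lies in [-3.875, -3.75]

[-3.875, -3.75]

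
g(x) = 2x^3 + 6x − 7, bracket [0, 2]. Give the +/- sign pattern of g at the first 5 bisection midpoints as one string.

+---+

midpoint 1: g = 1 > 0 → [0, 1]
midpoint 0.5: g = -3.75 < 0 → [0.5, 1]
midpoint 0.75: g = -1.65625 < 0 → [0.75, 1]
midpoint 0.875: g = -0.4102 < 0 → [0.875, 1]
midpoint 0.9375: g = 0.2729 > 0 → [0.875, 0.9375]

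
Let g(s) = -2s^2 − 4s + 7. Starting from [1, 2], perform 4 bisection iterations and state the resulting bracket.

[1.0625, 1.125]

g(1.5) = -3.5 < 0, so the root lies in [1, 1.5]
g(1.25) = -1.125 < 0, so the root lies in [1, 1.25]
g(1.125) = -0.03125 < 0, so the root lies in [1, 1.125]
g(1.0625) = 0.4922 > 0, so the root lies in [1.0625, 1.125]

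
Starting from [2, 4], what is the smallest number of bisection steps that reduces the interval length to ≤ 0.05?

6

Width after n steps is 2/2^n. Need 2^n ≥ 2/0.05 = 40.
2^5 = 32 < 40 ≤ 2^6 = 64, so n = 6.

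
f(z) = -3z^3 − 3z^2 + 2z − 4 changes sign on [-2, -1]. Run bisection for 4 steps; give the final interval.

[-1.8125, -1.75]

m = -1.5, f(m) = -3.625 (−); new bracket [-2, -1.5]
m = -1.75, f(m) = -0.609375 (−); new bracket [-2, -1.75]
m = -1.875, f(m) = 1.478516 (+); new bracket [-1.875, -1.75]
m = -1.8125, f(m) = 0.3826 (+); new bracket [-1.8125, -1.75]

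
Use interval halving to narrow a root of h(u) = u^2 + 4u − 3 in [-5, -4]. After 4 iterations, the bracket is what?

m = -4.5, h(m) = -0.75 (−); new bracket [-5, -4.5]
m = -4.75, h(m) = 0.5625 (+); new bracket [-4.75, -4.5]
m = -4.625, h(m) = -0.109375 (−); new bracket [-4.75, -4.625]
m = -4.6875, h(m) = 0.2227 (+); new bracket [-4.6875, -4.625]

[-4.6875, -4.625]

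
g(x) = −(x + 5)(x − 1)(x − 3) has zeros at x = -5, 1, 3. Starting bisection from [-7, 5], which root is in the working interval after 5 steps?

m = -1, g(m) = -32 (−); new bracket [-7, -1]
m = -4, g(m) = -35 (−); new bracket [-7, -4]
m = -5.5, g(m) = 27.625 (+); new bracket [-5.5, -4]
m = -4.75, g(m) = -11.1406 (−); new bracket [-5.5, -4.75]
m = -5.125, g(m) = 6.2207 (+); new bracket [-5.125, -4.75]

-5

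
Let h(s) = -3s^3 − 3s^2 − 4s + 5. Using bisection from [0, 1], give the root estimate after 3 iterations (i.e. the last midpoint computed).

m = 0.5, h(m) = 1.875 (+); new bracket [0.5, 1]
m = 0.75, h(m) = -0.953125 (−); new bracket [0.5, 0.75]
m = 0.625, h(m) = 0.595703 (+); new bracket [0.625, 0.75]

0.625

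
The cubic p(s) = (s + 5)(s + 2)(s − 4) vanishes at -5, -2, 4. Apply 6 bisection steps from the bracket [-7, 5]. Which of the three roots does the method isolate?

midpoint -1: p = -20 < 0 → [-1, 5]
midpoint 2: p = -56 < 0 → [2, 5]
midpoint 3.5: p = -23.375 < 0 → [3.5, 5]
midpoint 4.25: p = 14.4531 > 0 → [3.5, 4.25]
midpoint 3.875: p = -6.5176 < 0 → [3.875, 4.25]
midpoint 4.0625: p = 3.4338 > 0 → [3.875, 4.0625]

4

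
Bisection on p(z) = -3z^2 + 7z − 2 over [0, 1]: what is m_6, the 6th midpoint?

0.328125

p(0.5) = 0.75 > 0, so the root lies in [0, 0.5]
p(0.25) = -0.4375 < 0, so the root lies in [0.25, 0.5]
p(0.375) = 0.203125 > 0, so the root lies in [0.25, 0.375]
p(0.3125) = -0.1055 < 0, so the root lies in [0.3125, 0.375]
p(0.34375) = 0.0518 > 0, so the root lies in [0.3125, 0.34375]
p(0.328125) = -0.0261 < 0, so the root lies in [0.328125, 0.34375]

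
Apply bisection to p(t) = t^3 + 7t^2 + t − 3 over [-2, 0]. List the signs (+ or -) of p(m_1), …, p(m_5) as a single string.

p(-1) = 2 > 0, so the root lies in [-1, 0]
p(-0.5) = -1.875 < 0, so the root lies in [-1, -0.5]
p(-0.75) = -0.234375 < 0, so the root lies in [-1, -0.75]
p(-0.875) = 0.8145 > 0, so the root lies in [-0.875, -0.75]
p(-0.8125) = 0.2722 > 0, so the root lies in [-0.8125, -0.75]

+--++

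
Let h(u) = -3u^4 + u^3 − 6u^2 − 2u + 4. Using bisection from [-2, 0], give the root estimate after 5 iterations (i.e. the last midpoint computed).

-0.8125

m = -1, h(m) = -4 (−); new bracket [-1, 0]
m = -0.5, h(m) = 3.1875 (+); new bracket [-1, -0.5]
m = -0.75, h(m) = 0.753906 (+); new bracket [-1, -0.75]
m = -0.875, h(m) = -1.2722 (−); new bracket [-0.875, -0.75]
m = -0.8125, h(m) = -0.1797 (−); new bracket [-0.8125, -0.75]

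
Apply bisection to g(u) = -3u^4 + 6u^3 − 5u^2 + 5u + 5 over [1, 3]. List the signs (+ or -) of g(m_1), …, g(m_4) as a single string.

midpoint 2: g = -5 < 0 → [1, 2]
midpoint 1.5: g = 6.3125 > 0 → [1.5, 2]
midpoint 1.75: g = 2.457031 > 0 → [1.75, 2]
midpoint 1.875: g = -0.7312 < 0 → [1.75, 1.875]

-++-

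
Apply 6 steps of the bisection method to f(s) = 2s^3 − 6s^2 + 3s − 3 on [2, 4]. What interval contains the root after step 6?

[2.625, 2.65625]

s = 3 gives f = 6, positive; keep [2, 3]
s = 2.5 gives f = -1.75, negative; keep [2.5, 3]
s = 2.75 gives f = 1.46875, positive; keep [2.5, 2.75]
s = 2.625 gives f = -0.293, negative; keep [2.625, 2.75]
s = 2.6875 gives f = 0.5483, positive; keep [2.625, 2.6875]
s = 2.65625 gives f = 0.118, positive; keep [2.625, 2.65625]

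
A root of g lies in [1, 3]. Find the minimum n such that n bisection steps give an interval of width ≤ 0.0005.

Width after n steps is 2/2^n. Need 2^n ≥ 2/0.0005 = 4000.
2^11 = 2048 < 4000 ≤ 2^12 = 4096, so n = 12.

12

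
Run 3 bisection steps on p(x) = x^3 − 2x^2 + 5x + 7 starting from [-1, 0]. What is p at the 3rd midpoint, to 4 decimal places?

0.4238

m = -0.5, p(m) = 3.875 (+); new bracket [-1, -0.5]
m = -0.75, p(m) = 1.703125 (+); new bracket [-1, -0.75]
m = -0.875, p(m) = 0.423828 (+); new bracket [-1, -0.875]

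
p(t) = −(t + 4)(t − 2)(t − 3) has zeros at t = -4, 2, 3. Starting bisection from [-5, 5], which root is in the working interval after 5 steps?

-4

p(0) = -24 < 0, so the root lies in [-5, 0]
p(-2.5) = -37.125 < 0, so the root lies in [-5, -2.5]
p(-3.75) = -9.703125 < 0, so the root lies in [-5, -3.75]
p(-4.375) = 17.6309 > 0, so the root lies in [-4.375, -3.75]
p(-4.0625) = 2.676 > 0, so the root lies in [-4.0625, -3.75]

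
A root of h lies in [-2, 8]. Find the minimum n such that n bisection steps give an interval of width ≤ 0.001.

Width after n steps is 10/2^n. Need 2^n ≥ 10/0.001 = 10000.
2^13 = 8192 < 10000 ≤ 2^14 = 16384, so n = 14.

14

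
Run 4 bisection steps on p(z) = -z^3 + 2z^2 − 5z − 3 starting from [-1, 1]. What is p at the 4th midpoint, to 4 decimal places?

m = 0, p(m) = -3 (−); new bracket [-1, 0]
m = -0.5, p(m) = 0.125 (+); new bracket [-0.5, 0]
m = -0.25, p(m) = -1.609375 (−); new bracket [-0.5, -0.25]
m = -0.375, p(m) = -0.791 (−); new bracket [-0.5, -0.375]

-0.7910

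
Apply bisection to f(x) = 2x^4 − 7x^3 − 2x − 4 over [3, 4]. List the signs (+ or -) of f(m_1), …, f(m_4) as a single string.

x = 3.5 gives f = -11, negative; keep [3.5, 4]
x = 3.75 gives f = 14.867188, positive; keep [3.5, 3.75]
x = 3.625 gives f = 0.658691, positive; keep [3.5, 3.625]
x = 3.5625 gives f = -5.4734, negative; keep [3.5625, 3.625]

-++-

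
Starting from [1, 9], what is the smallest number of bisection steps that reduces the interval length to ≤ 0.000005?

Width after n steps is 8/2^n. Need 2^n ≥ 8/0.000005 = 1600000.
2^20 = 1048576 < 1600000 ≤ 2^21 = 2097152, so n = 21.

21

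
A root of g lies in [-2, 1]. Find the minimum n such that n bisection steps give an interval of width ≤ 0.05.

6

Width after n steps is 3/2^n. Need 2^n ≥ 3/0.05 = 60.
2^5 = 32 < 60 ≤ 2^6 = 64, so n = 6.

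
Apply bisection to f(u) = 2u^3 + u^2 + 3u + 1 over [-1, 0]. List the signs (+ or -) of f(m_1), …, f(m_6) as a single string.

u = -0.5 gives f = -0.5, negative; keep [-0.5, 0]
u = -0.25 gives f = 0.28125, positive; keep [-0.5, -0.25]
u = -0.375 gives f = -0.089844, negative; keep [-0.375, -0.25]
u = -0.3125 gives f = 0.0991, positive; keep [-0.375, -0.3125]
u = -0.34375 gives f = 0.0057, positive; keep [-0.375, -0.34375]
u = -0.359375 gives f = -0.0418, negative; keep [-0.359375, -0.34375]

-+-++-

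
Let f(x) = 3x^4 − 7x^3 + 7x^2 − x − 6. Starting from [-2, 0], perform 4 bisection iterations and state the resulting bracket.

m = -1, f(m) = 12 (+); new bracket [-1, 0]
m = -0.5, f(m) = -2.6875 (−); new bracket [-1, -0.5]
m = -0.75, f(m) = 2.589844 (+); new bracket [-0.75, -0.5]
m = -0.625, f(m) = -0.4739 (−); new bracket [-0.75, -0.625]

[-0.75, -0.625]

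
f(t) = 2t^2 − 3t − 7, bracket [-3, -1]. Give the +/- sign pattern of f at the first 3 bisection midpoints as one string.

m = -2, f(m) = 7 (+); new bracket [-2, -1]
m = -1.5, f(m) = 2 (+); new bracket [-1.5, -1]
m = -1.25, f(m) = -0.125 (−); new bracket [-1.5, -1.25]

++-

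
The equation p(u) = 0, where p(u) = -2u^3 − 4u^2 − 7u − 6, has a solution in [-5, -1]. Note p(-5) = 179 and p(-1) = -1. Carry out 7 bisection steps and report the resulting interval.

midpoint -3: p = 33 > 0 → [-3, -1]
midpoint -2: p = 8 > 0 → [-2, -1]
midpoint -1.5: p = 2.25 > 0 → [-1.5, -1]
midpoint -1.25: p = 0.4062 > 0 → [-1.25, -1]
midpoint -1.125: p = -0.3398 < 0 → [-1.25, -1.125]
midpoint -1.1875: p = 0.021 > 0 → [-1.1875, -1.125]
midpoint -1.15625: p = -0.1623 < 0 → [-1.1875, -1.15625]

[-1.1875, -1.15625]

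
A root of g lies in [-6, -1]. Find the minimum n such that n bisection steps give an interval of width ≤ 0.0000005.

24

Width after n steps is 5/2^n. Need 2^n ≥ 5/0.0000005 = 10000000.
2^23 = 8388608 < 10000000 ≤ 2^24 = 16777216, so n = 24.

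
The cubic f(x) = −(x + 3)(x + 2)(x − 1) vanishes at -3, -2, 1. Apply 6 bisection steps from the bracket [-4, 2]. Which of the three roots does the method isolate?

f(-1) = 4 > 0, so the root lies in [-1, 2]
f(0.5) = 4.375 > 0, so the root lies in [0.5, 2]
f(1.25) = -3.453125 < 0, so the root lies in [0.5, 1.25]
f(0.875) = 1.3926 > 0, so the root lies in [0.875, 1.25]
f(1.0625) = -0.7776 < 0, so the root lies in [0.875, 1.0625]
f(0.96875) = 0.3682 > 0, so the root lies in [0.96875, 1.0625]

1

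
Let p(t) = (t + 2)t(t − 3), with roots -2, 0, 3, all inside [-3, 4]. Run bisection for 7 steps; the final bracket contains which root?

3

t = 0.5 gives p = -3.125, negative; keep [0.5, 4]
t = 2.25 gives p = -7.171875, negative; keep [2.25, 4]
t = 3.125 gives p = 2.001953, positive; keep [2.25, 3.125]
t = 2.6875 gives p = -3.9368, negative; keep [2.6875, 3.125]
t = 2.90625 gives p = -1.3368, negative; keep [2.90625, 3.125]
t = 3.015625 gives p = 0.2363, positive; keep [2.90625, 3.015625]
t = 2.9609375 gives p = -0.5738, negative; keep [2.9609375, 3.015625]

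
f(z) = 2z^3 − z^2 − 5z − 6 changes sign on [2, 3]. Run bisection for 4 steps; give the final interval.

m = 2.5, f(m) = 6.5 (+); new bracket [2, 2.5]
m = 2.25, f(m) = 0.46875 (+); new bracket [2, 2.25]
m = 2.125, f(m) = -1.949219 (−); new bracket [2.125, 2.25]
m = 2.1875, f(m) = -0.7876 (−); new bracket [2.1875, 2.25]

[2.1875, 2.25]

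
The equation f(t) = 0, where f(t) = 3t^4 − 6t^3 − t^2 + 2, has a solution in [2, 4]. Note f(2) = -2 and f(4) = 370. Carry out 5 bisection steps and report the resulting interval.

m = 3, f(m) = 74 (+); new bracket [2, 3]
m = 2.5, f(m) = 19.1875 (+); new bracket [2, 2.5]
m = 2.25, f(m) = 5.480469 (+); new bracket [2, 2.25]
m = 2.125, f(m) = 1.0828 (+); new bracket [2, 2.125]
m = 2.0625, f(m) = -0.6088 (−); new bracket [2.0625, 2.125]

[2.0625, 2.125]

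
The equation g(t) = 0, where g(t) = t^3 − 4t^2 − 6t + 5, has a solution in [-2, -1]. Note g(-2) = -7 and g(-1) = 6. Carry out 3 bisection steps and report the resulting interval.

[-1.625, -1.5]

g(-1.5) = 1.625 > 0, so the root lies in [-2, -1.5]
g(-1.75) = -2.109375 < 0, so the root lies in [-1.75, -1.5]
g(-1.625) = -0.103516 < 0, so the root lies in [-1.625, -1.5]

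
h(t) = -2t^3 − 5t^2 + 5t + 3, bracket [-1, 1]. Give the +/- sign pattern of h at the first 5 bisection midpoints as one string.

+-+++

t = 0 gives h = 3, positive; keep [-1, 0]
t = -0.5 gives h = -0.5, negative; keep [-0.5, 0]
t = -0.25 gives h = 1.46875, positive; keep [-0.5, -0.25]
t = -0.375 gives h = 0.5273, positive; keep [-0.5, -0.375]
t = -0.4375 gives h = 0.0229, positive; keep [-0.5, -0.4375]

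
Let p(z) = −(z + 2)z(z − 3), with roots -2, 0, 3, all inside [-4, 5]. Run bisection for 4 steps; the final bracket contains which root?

3

z = 0.5 gives p = 3.125, positive; keep [0.5, 5]
z = 2.75 gives p = 3.265625, positive; keep [2.75, 5]
z = 3.875 gives p = -19.919922, negative; keep [2.75, 3.875]
z = 3.3125 gives p = -5.4993, negative; keep [2.75, 3.3125]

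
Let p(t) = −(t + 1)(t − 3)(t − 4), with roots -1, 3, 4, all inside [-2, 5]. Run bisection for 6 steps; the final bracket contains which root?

-1

m = 1.5, p(m) = -9.375 (−); new bracket [-2, 1.5]
m = -0.25, p(m) = -10.359375 (−); new bracket [-2, -0.25]
m = -1.125, p(m) = 2.642578 (+); new bracket [-1.125, -0.25]
m = -0.6875, p(m) = -5.4016 (−); new bracket [-1.125, -0.6875]
m = -0.90625, p(m) = -1.7967 (−); new bracket [-1.125, -0.90625]
m = -1.015625, p(m) = 0.3147 (+); new bracket [-1.015625, -0.90625]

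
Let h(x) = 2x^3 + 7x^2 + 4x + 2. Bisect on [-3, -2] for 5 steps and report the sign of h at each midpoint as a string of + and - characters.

m = -2.5, h(m) = 4.5 (+); new bracket [-3, -2.5]
m = -2.75, h(m) = 2.34375 (+); new bracket [-3, -2.75]
m = -2.875, h(m) = 0.832031 (+); new bracket [-3, -2.875]
m = -2.9375, h(m) = -0.0425 (−); new bracket [-2.9375, -2.875]
m = -2.90625, h(m) = 0.405 (+); new bracket [-2.9375, -2.90625]

+++-+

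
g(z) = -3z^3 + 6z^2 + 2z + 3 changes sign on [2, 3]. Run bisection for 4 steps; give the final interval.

[2.4375, 2.5]

g(2.5) = -1.375 < 0, so the root lies in [2, 2.5]
g(2.25) = 3.703125 > 0, so the root lies in [2.25, 2.5]
g(2.375) = 1.404297 > 0, so the root lies in [2.375, 2.5]
g(2.4375) = 0.0769 > 0, so the root lies in [2.4375, 2.5]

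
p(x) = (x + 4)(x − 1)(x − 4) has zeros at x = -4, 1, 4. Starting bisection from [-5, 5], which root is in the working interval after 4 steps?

-4

x = 0 gives p = 16, positive; keep [-5, 0]
x = -2.5 gives p = 34.125, positive; keep [-5, -2.5]
x = -3.75 gives p = 9.203125, positive; keep [-5, -3.75]
x = -4.375 gives p = -16.8809, negative; keep [-4.375, -3.75]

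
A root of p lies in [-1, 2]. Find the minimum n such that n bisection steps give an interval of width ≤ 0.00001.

19

Width after n steps is 3/2^n. Need 2^n ≥ 3/0.00001 = 300000.
2^18 = 262144 < 300000 ≤ 2^19 = 524288, so n = 19.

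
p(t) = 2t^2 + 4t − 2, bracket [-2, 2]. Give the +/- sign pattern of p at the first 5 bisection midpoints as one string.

-++--

midpoint 0: p = -2 < 0 → [0, 2]
midpoint 1: p = 4 > 0 → [0, 1]
midpoint 0.5: p = 0.5 > 0 → [0, 0.5]
midpoint 0.25: p = -0.875 < 0 → [0.25, 0.5]
midpoint 0.375: p = -0.2188 < 0 → [0.375, 0.5]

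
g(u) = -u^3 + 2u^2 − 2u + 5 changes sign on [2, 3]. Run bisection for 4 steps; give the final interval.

u = 2.5 gives g = -3.125, negative; keep [2, 2.5]
u = 2.25 gives g = -0.765625, negative; keep [2, 2.25]
u = 2.125 gives g = 0.185547, positive; keep [2.125, 2.25]
u = 2.1875 gives g = -0.2722, negative; keep [2.125, 2.1875]

[2.125, 2.1875]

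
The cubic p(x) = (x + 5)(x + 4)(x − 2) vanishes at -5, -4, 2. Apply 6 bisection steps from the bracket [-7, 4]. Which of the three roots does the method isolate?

2

x = -1.5 gives p = -30.625, negative; keep [-1.5, 4]
x = 1.25 gives p = -24.609375, negative; keep [1.25, 4]
x = 2.625 gives p = 31.572266, positive; keep [1.25, 2.625]
x = 1.9375 gives p = -2.5745, negative; keep [1.9375, 2.625]
x = 2.28125 gives p = 12.8631, positive; keep [1.9375, 2.28125]
x = 2.109375 gives p = 4.7506, positive; keep [1.9375, 2.109375]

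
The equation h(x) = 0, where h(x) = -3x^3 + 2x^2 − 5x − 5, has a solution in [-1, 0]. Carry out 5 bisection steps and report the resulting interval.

[-0.6875, -0.65625]

h(-0.5) = -1.625 < 0, so the root lies in [-1, -0.5]
h(-0.75) = 1.140625 > 0, so the root lies in [-0.75, -0.5]
h(-0.625) = -0.361328 < 0, so the root lies in [-0.75, -0.625]
h(-0.6875) = 0.3577 > 0, so the root lies in [-0.6875, -0.625]
h(-0.65625) = -0.0096 < 0, so the root lies in [-0.6875, -0.65625]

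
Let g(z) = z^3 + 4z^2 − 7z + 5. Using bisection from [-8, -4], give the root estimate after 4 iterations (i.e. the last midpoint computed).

-5.25

z = -6 gives g = -25, negative; keep [-6, -4]
z = -5 gives g = 15, positive; keep [-6, -5]
z = -5.5 gives g = -1.875, negative; keep [-5.5, -5]
z = -5.25 gives g = 7.2969, positive; keep [-5.5, -5.25]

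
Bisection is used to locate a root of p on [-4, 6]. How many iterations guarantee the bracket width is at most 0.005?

11

Width after n steps is 10/2^n. Need 2^n ≥ 10/0.005 = 2000.
2^10 = 1024 < 2000 ≤ 2^11 = 2048, so n = 11.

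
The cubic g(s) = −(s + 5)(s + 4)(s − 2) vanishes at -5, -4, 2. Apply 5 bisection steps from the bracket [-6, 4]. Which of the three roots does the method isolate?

2

midpoint -1: g = 36 > 0 → [-1, 4]
midpoint 1.5: g = 17.875 > 0 → [1.5, 4]
midpoint 2.75: g = -39.234375 < 0 → [1.5, 2.75]
midpoint 2.125: g = -5.4551 < 0 → [1.5, 2.125]
midpoint 1.8125: g = 7.4246 > 0 → [1.8125, 2.125]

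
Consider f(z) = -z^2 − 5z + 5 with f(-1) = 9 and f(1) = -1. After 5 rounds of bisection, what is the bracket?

midpoint 0: f = 5 > 0 → [0, 1]
midpoint 0.5: f = 2.25 > 0 → [0.5, 1]
midpoint 0.75: f = 0.6875 > 0 → [0.75, 1]
midpoint 0.875: f = -0.1406 < 0 → [0.75, 0.875]
midpoint 0.8125: f = 0.2773 > 0 → [0.8125, 0.875]

[0.8125, 0.875]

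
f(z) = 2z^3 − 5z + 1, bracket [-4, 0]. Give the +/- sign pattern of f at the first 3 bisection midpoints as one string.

-++

f(-2) = -5 < 0, so the root lies in [-2, 0]
f(-1) = 4 > 0, so the root lies in [-2, -1]
f(-1.5) = 1.75 > 0, so the root lies in [-2, -1.5]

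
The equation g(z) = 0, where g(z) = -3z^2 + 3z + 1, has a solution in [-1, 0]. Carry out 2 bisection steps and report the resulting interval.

midpoint -0.5: g = -1.25 < 0 → [-0.5, 0]
midpoint -0.25: g = 0.0625 > 0 → [-0.5, -0.25]

[-0.5, -0.25]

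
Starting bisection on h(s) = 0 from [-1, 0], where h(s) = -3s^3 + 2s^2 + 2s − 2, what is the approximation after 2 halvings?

-0.75

s = -0.5 gives h = -2.125, negative; keep [-1, -0.5]
s = -0.75 gives h = -1.109375, negative; keep [-1, -0.75]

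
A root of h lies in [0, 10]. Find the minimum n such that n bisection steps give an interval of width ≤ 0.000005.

Width after n steps is 10/2^n. Need 2^n ≥ 10/0.000005 = 2000000.
2^20 = 1048576 < 2000000 ≤ 2^21 = 2097152, so n = 21.

21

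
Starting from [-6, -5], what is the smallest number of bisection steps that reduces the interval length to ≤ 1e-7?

24

Width after n steps is 1/2^n. Need 2^n ≥ 1/1e-7 = 10000000.
2^23 = 8388608 < 10000000 ≤ 2^24 = 16777216, so n = 24.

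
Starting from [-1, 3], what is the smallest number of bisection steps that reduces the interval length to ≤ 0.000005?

Width after n steps is 4/2^n. Need 2^n ≥ 4/0.000005 = 800000.
2^19 = 524288 < 800000 ≤ 2^20 = 1048576, so n = 20.

20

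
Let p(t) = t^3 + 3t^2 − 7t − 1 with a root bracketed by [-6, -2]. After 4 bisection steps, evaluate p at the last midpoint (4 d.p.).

-7.2344

p(-4) = 11 > 0, so the root lies in [-6, -4]
p(-5) = -16 < 0, so the root lies in [-5, -4]
p(-4.5) = 0.125 > 0, so the root lies in [-5, -4.5]
p(-4.75) = -7.2344 < 0, so the root lies in [-4.75, -4.5]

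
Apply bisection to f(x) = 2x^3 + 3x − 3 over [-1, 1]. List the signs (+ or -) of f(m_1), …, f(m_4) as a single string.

--+-

m = 0, f(m) = -3 (−); new bracket [0, 1]
m = 0.5, f(m) = -1.25 (−); new bracket [0.5, 1]
m = 0.75, f(m) = 0.09375 (+); new bracket [0.5, 0.75]
m = 0.625, f(m) = -0.6367 (−); new bracket [0.625, 0.75]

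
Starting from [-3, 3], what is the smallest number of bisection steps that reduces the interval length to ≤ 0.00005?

17

Width after n steps is 6/2^n. Need 2^n ≥ 6/0.00005 = 120000.
2^16 = 65536 < 120000 ≤ 2^17 = 131072, so n = 17.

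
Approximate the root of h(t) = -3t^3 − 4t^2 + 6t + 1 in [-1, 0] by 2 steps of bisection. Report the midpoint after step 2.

midpoint -0.5: h = -2.625 < 0 → [-0.5, 0]
midpoint -0.25: h = -0.703125 < 0 → [-0.25, 0]

-0.25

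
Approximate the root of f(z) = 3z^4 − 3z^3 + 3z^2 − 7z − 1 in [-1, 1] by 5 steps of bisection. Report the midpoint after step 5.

m = 0, f(m) = -1 (−); new bracket [-1, 0]
m = -0.5, f(m) = 3.8125 (+); new bracket [-0.5, 0]
m = -0.25, f(m) = 0.996094 (+); new bracket [-0.25, 0]
m = -0.125, f(m) = -0.0715 (−); new bracket [-0.25, -0.125]
m = -0.1875, f(m) = 0.4415 (+); new bracket [-0.1875, -0.125]

-0.1875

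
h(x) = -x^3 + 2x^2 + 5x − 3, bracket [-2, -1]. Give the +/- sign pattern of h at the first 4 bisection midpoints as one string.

--++

h(-1.5) = -2.625 < 0, so the root lies in [-2, -1.5]
h(-1.75) = -0.265625 < 0, so the root lies in [-2, -1.75]
h(-1.875) = 1.248047 > 0, so the root lies in [-1.875, -1.75]
h(-1.8125) = 0.4622 > 0, so the root lies in [-1.8125, -1.75]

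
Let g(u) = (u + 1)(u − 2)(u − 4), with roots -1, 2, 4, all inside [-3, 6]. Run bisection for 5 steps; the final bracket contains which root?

g(1.5) = 3.125 > 0, so the root lies in [-3, 1.5]
g(-0.75) = 3.265625 > 0, so the root lies in [-3, -0.75]
g(-1.875) = -19.919922 < 0, so the root lies in [-1.875, -0.75]
g(-1.3125) = -5.4993 < 0, so the root lies in [-1.3125, -0.75]
g(-1.03125) = -0.4766 < 0, so the root lies in [-1.03125, -0.75]

-1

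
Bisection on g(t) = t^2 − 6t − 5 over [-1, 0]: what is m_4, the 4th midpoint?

g(-0.5) = -1.75 < 0, so the root lies in [-1, -0.5]
g(-0.75) = 0.0625 > 0, so the root lies in [-0.75, -0.5]
g(-0.625) = -0.859375 < 0, so the root lies in [-0.75, -0.625]
g(-0.6875) = -0.4023 < 0, so the root lies in [-0.75, -0.6875]

-0.6875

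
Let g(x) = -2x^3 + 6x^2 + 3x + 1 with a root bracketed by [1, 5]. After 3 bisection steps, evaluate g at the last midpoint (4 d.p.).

-0.7500

m = 3, g(m) = 10 (+); new bracket [3, 5]
m = 4, g(m) = -19 (−); new bracket [3, 4]
m = 3.5, g(m) = -0.75 (−); new bracket [3, 3.5]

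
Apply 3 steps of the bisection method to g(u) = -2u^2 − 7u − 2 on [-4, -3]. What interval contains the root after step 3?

[-3.25, -3.125]

u = -3.5 gives g = -2, negative; keep [-3.5, -3]
u = -3.25 gives g = -0.375, negative; keep [-3.25, -3]
u = -3.125 gives g = 0.34375, positive; keep [-3.25, -3.125]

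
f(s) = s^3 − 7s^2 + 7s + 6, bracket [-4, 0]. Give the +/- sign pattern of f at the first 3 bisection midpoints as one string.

s = -2 gives f = -44, negative; keep [-2, 0]
s = -1 gives f = -9, negative; keep [-1, 0]
s = -0.5 gives f = 0.625, positive; keep [-1, -0.5]

--+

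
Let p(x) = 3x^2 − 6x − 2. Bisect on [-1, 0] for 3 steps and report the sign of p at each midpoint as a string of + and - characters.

midpoint -0.5: p = 1.75 > 0 → [-0.5, 0]
midpoint -0.25: p = -0.3125 < 0 → [-0.5, -0.25]
midpoint -0.375: p = 0.671875 > 0 → [-0.375, -0.25]

+-+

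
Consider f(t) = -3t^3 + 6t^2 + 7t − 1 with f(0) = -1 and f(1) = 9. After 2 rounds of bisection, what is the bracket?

[0, 0.25]

t = 0.5 gives f = 3.625, positive; keep [0, 0.5]
t = 0.25 gives f = 1.078125, positive; keep [0, 0.25]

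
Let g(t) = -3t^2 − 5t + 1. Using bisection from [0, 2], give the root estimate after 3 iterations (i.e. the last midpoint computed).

0.25

t = 1 gives g = -7, negative; keep [0, 1]
t = 0.5 gives g = -2.25, negative; keep [0, 0.5]
t = 0.25 gives g = -0.4375, negative; keep [0, 0.25]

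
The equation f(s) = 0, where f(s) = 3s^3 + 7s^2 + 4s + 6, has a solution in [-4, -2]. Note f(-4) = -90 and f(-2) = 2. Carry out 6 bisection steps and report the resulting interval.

f(-3) = -24 < 0, so the root lies in [-3, -2]
f(-2.5) = -7.125 < 0, so the root lies in [-2.5, -2]
f(-2.25) = -1.734375 < 0, so the root lies in [-2.25, -2]
f(-2.125) = 0.3223 > 0, so the root lies in [-2.25, -2.125]
f(-2.1875) = -0.6565 < 0, so the root lies in [-2.1875, -2.125]
f(-2.15625) = -0.155 < 0, so the root lies in [-2.15625, -2.125]

[-2.15625, -2.125]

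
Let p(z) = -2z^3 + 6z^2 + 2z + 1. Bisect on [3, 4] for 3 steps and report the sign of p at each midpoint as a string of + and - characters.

z = 3.5 gives p = -4.25, negative; keep [3, 3.5]
z = 3.25 gives p = 2.21875, positive; keep [3.25, 3.5]
z = 3.375 gives p = -0.792969, negative; keep [3.25, 3.375]

-+-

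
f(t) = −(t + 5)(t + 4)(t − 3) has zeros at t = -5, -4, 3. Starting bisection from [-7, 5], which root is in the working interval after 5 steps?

3

t = -1 gives f = 48, positive; keep [-1, 5]
t = 2 gives f = 42, positive; keep [2, 5]
t = 3.5 gives f = -31.875, negative; keep [2, 3.5]
t = 2.75 gives f = 13.0781, positive; keep [2.75, 3.5]
t = 3.125 gives f = -7.2363, negative; keep [2.75, 3.125]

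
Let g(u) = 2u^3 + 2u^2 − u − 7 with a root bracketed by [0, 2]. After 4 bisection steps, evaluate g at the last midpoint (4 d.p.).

0.6055

m = 1, g(m) = -4 (−); new bracket [1, 2]
m = 1.5, g(m) = 2.75 (+); new bracket [1, 1.5]
m = 1.25, g(m) = -1.21875 (−); new bracket [1.25, 1.5]
m = 1.375, g(m) = 0.6055 (+); new bracket [1.25, 1.375]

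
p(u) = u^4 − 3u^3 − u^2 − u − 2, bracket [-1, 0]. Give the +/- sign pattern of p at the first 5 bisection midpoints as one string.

u = -0.5 gives p = -1.3125, negative; keep [-1, -0.5]
u = -0.75 gives p = -0.230469, negative; keep [-1, -0.75]
u = -0.875 gives p = 0.705322, positive; keep [-0.875, -0.75]
u = -0.8125 gives p = 0.1973, positive; keep [-0.8125, -0.75]
u = -0.78125 gives p = -0.0261, negative; keep [-0.8125, -0.78125]

--++-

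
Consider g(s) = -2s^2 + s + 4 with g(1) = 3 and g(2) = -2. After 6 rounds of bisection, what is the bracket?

[1.671875, 1.6875]

g(1.5) = 1 > 0, so the root lies in [1.5, 2]
g(1.75) = -0.375 < 0, so the root lies in [1.5, 1.75]
g(1.625) = 0.34375 > 0, so the root lies in [1.625, 1.75]
g(1.6875) = -0.0078 < 0, so the root lies in [1.625, 1.6875]
g(1.65625) = 0.1699 > 0, so the root lies in [1.65625, 1.6875]
g(1.671875) = 0.0815 > 0, so the root lies in [1.671875, 1.6875]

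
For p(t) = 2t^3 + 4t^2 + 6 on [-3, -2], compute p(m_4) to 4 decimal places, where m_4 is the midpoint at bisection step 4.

p(-2.5) = -0.25 < 0, so the root lies in [-2.5, -2]
p(-2.25) = 3.46875 > 0, so the root lies in [-2.5, -2.25]
p(-2.375) = 1.769531 > 0, so the root lies in [-2.5, -2.375]
p(-2.4375) = 0.8013 > 0, so the root lies in [-2.5, -2.4375]

0.8013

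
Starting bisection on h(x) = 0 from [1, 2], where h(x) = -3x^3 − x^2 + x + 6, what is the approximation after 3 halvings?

x = 1.5 gives h = -4.875, negative; keep [1, 1.5]
x = 1.25 gives h = -0.171875, negative; keep [1, 1.25]
x = 1.125 gives h = 1.587891, positive; keep [1.125, 1.25]

1.125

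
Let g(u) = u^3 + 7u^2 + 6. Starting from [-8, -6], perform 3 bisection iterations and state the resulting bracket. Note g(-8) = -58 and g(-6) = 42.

[-7.25, -7]

m = -7, g(m) = 6 (+); new bracket [-8, -7]
m = -7.5, g(m) = -22.125 (−); new bracket [-7.5, -7]
m = -7.25, g(m) = -7.140625 (−); new bracket [-7.25, -7]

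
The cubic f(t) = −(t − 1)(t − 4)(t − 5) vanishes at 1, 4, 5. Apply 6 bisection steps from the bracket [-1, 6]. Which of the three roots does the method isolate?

t = 2.5 gives f = -5.625, negative; keep [-1, 2.5]
t = 0.75 gives f = 3.453125, positive; keep [0.75, 2.5]
t = 1.625 gives f = -5.009766, negative; keep [0.75, 1.625]
t = 1.1875 gives f = -2.0105, negative; keep [0.75, 1.1875]
t = 0.96875 gives f = 0.3819, positive; keep [0.96875, 1.1875]
t = 1.078125 gives f = -0.8953, negative; keep [0.96875, 1.078125]

1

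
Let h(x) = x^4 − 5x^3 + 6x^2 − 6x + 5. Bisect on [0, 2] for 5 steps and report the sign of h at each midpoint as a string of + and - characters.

m = 1, h(m) = 1 (+); new bracket [1, 2]
m = 1.5, h(m) = -2.3125 (−); new bracket [1, 1.5]
m = 1.25, h(m) = -0.449219 (−); new bracket [1, 1.25]
m = 1.125, h(m) = 0.3264 (+); new bracket [1.125, 1.25]
m = 1.1875, h(m) = -0.0483 (−); new bracket [1.125, 1.1875]

+--+-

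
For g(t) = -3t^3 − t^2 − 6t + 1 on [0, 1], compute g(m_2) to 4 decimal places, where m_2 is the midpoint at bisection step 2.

g(0.5) = -2.625 < 0, so the root lies in [0, 0.5]
g(0.25) = -0.609375 < 0, so the root lies in [0, 0.25]

-0.6094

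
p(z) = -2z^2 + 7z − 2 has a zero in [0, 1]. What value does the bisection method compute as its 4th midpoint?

p(0.5) = 1 > 0, so the root lies in [0, 0.5]
p(0.25) = -0.375 < 0, so the root lies in [0.25, 0.5]
p(0.375) = 0.34375 > 0, so the root lies in [0.25, 0.375]
p(0.3125) = -0.0078 < 0, so the root lies in [0.3125, 0.375]

0.3125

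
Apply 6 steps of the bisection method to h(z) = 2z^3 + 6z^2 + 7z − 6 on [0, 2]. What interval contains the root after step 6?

z = 1 gives h = 9, positive; keep [0, 1]
z = 0.5 gives h = -0.75, negative; keep [0.5, 1]
z = 0.75 gives h = 3.46875, positive; keep [0.5, 0.75]
z = 0.625 gives h = 1.207, positive; keep [0.5, 0.625]
z = 0.5625 gives h = 0.1919, positive; keep [0.5, 0.5625]
z = 0.53125 gives h = -0.288, negative; keep [0.53125, 0.5625]

[0.53125, 0.5625]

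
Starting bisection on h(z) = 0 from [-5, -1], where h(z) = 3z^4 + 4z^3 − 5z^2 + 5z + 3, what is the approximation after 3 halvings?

-2.5

h(-3) = 78 > 0, so the root lies in [-3, -1]
h(-2) = -11 < 0, so the root lies in [-3, -2]
h(-2.5) = 13.9375 > 0, so the root lies in [-2.5, -2]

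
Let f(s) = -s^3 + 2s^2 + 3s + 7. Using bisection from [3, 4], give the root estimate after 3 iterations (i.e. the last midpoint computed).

midpoint 3.5: f = -0.875 < 0 → [3, 3.5]
midpoint 3.25: f = 3.546875 > 0 → [3.25, 3.5]
midpoint 3.375: f = 1.462891 > 0 → [3.375, 3.5]

3.375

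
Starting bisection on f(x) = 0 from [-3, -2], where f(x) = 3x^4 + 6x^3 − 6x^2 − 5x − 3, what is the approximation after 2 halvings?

x = -2.5 gives f = -4.5625, negative; keep [-3, -2.5]
x = -2.75 gives f = 12.167969, positive; keep [-2.75, -2.5]

-2.75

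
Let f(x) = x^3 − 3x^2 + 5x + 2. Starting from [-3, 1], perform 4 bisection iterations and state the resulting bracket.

[-0.5, -0.25]

midpoint -1: f = -7 < 0 → [-1, 1]
midpoint 0: f = 2 > 0 → [-1, 0]
midpoint -0.5: f = -1.375 < 0 → [-0.5, 0]
midpoint -0.25: f = 0.5469 > 0 → [-0.5, -0.25]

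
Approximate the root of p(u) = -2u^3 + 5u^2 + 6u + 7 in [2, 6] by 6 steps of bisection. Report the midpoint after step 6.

3.5625

p(4) = -17 < 0, so the root lies in [2, 4]
p(3) = 16 > 0, so the root lies in [3, 4]
p(3.5) = 3.5 > 0, so the root lies in [3.5, 4]
p(3.75) = -5.6562 < 0, so the root lies in [3.5, 3.75]
p(3.625) = -0.8164 < 0, so the root lies in [3.5, 3.625]
p(3.5625) = 1.4058 > 0, so the root lies in [3.5625, 3.625]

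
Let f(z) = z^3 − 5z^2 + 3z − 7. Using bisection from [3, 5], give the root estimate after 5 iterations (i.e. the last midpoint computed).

4.6875

midpoint 4: f = -11 < 0 → [4, 5]
midpoint 4.5: f = -3.625 < 0 → [4.5, 5]
midpoint 4.75: f = 1.609375 > 0 → [4.5, 4.75]
midpoint 4.625: f = -1.1465 < 0 → [4.625, 4.75]
midpoint 4.6875: f = 0.196 > 0 → [4.625, 4.6875]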